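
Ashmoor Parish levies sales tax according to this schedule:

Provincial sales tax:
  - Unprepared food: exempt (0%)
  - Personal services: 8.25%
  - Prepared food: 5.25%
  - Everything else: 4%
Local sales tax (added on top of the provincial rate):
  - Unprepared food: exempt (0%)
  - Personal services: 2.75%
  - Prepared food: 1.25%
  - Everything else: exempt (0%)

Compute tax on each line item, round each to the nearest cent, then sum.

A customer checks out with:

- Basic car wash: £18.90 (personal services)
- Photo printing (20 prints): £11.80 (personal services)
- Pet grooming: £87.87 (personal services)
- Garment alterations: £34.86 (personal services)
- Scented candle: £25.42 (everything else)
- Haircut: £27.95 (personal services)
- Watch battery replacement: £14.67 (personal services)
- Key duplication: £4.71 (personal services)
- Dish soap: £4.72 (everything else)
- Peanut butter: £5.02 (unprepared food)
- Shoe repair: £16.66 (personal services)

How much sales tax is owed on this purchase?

£25.12

Basic car wash £18.90: personal services → 8.25% + 2.75% local = 11% → £2.08
Photo printing (20 prints) £11.80: personal services → 8.25% + 2.75% local = 11% → £1.30
Pet grooming £87.87: personal services → 8.25% + 2.75% local = 11% → £9.67
Garment alterations £34.86: personal services → 8.25% + 2.75% local = 11% → £3.83
Scented candle £25.42: everything else → 4% + 0% local = 4% → £1.02
Haircut £27.95: personal services → 8.25% + 2.75% local = 11% → £3.07
Watch battery replacement £14.67: personal services → 8.25% + 2.75% local = 11% → £1.61
Key duplication £4.71: personal services → 8.25% + 2.75% local = 11% → £0.52
Dish soap £4.72: everything else → 4% + 0% local = 4% → £0.19
Peanut butter £5.02: unprepared food → 0% + 0% local = 0% → £0.00
Shoe repair £16.66: personal services → 8.25% + 2.75% local = 11% → £1.83
Total tax = £2.08 + £1.30 + £9.67 + £3.83 + £1.02 + £3.07 + £1.61 + £0.52 + £0.19 + £1.83 = £25.12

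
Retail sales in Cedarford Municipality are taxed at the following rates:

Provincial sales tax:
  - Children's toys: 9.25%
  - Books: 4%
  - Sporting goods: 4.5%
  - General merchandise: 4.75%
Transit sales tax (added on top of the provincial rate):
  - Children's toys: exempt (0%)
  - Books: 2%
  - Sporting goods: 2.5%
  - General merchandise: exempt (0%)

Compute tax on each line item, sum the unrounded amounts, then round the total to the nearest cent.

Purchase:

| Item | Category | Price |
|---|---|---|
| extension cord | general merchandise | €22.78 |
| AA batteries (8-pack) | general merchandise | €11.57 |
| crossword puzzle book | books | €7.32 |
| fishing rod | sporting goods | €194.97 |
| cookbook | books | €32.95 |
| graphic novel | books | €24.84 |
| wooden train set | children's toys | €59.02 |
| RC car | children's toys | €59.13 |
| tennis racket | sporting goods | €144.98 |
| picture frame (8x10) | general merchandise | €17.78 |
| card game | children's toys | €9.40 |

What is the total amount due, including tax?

Extension cord €22.78: general merchandise → 4.75% + 0% transit = 4.75% → €1.08205
AA batteries (8-pack) €11.57: general merchandise → 4.75% + 0% transit = 4.75% → €0.549575
Crossword puzzle book €7.32: books → 4% + 2% transit = 6% → €0.4392
Fishing rod €194.97: sporting goods → 4.5% + 2.5% transit = 7% → €13.6479
Cookbook €32.95: books → 4% + 2% transit = 6% → €1.977
Graphic novel €24.84: books → 4% + 2% transit = 6% → €1.4904
Wooden train set €59.02: children's toys → 9.25% + 0% transit = 9.25% → €5.45935
RC car €59.13: children's toys → 9.25% + 0% transit = 9.25% → €5.469525
Tennis racket €144.98: sporting goods → 4.5% + 2.5% transit = 7% → €10.1486
Picture frame (8x10) €17.78: general merchandise → 4.75% + 0% transit = 4.75% → €0.84455
Card game €9.40: children's toys → 9.25% + 0% transit = 9.25% → €0.8695
Subtotal = €584.74; unrounded tax = €41.97765 → €41.98; total due = €626.72

€626.72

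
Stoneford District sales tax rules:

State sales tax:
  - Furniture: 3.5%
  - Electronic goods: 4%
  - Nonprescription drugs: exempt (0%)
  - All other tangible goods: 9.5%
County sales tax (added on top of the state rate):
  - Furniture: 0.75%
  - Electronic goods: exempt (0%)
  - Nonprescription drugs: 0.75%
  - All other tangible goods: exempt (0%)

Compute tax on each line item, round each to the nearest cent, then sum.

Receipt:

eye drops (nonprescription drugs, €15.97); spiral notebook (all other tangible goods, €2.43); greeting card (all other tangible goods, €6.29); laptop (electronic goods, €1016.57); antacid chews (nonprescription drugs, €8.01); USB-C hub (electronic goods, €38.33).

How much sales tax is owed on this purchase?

€43.20

Eye drops €15.97: nonprescription drugs → 0% + 0.75% county = 0.75% → €0.12
Spiral notebook €2.43: all other tangible goods → 9.5% + 0% county = 9.5% → €0.23
Greeting card €6.29: all other tangible goods → 9.5% + 0% county = 9.5% → €0.60
Laptop €1016.57: electronic goods → 4% + 0% county = 4% → €40.66
Antacid chews €8.01: nonprescription drugs → 0% + 0.75% county = 0.75% → €0.06
USB-C hub €38.33: electronic goods → 4% + 0% county = 4% → €1.53
Total tax = €0.12 + €0.23 + €0.60 + €40.66 + €0.06 + €1.53 = €43.20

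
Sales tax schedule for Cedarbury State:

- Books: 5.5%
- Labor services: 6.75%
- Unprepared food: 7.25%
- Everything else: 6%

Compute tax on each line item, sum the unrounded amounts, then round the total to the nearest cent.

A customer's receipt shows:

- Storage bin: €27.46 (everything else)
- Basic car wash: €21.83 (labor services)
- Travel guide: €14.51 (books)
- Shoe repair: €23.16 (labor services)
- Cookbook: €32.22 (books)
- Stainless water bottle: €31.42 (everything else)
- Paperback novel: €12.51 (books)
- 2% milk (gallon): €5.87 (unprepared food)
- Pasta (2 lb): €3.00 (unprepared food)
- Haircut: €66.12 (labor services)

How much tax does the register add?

Storage bin €27.46: everything else → 6% → €1.6476
Basic car wash €21.83: labor services → 6.75% → €1.473525
Travel guide €14.51: books → 5.5% → €0.79805
Shoe repair €23.16: labor services → 6.75% → €1.5633
Cookbook €32.22: books → 5.5% → €1.7721
Stainless water bottle €31.42: everything else → 6% → €1.8852
Paperback novel €12.51: books → 5.5% → €0.68805
2% milk (gallon) €5.87: unprepared food → 7.25% → €0.425575
Pasta (2 lb) €3.00: unprepared food → 7.25% → €0.2175
Haircut €66.12: labor services → 6.75% → €4.4631
Unrounded tax sum = €14.934 → €14.93

€14.93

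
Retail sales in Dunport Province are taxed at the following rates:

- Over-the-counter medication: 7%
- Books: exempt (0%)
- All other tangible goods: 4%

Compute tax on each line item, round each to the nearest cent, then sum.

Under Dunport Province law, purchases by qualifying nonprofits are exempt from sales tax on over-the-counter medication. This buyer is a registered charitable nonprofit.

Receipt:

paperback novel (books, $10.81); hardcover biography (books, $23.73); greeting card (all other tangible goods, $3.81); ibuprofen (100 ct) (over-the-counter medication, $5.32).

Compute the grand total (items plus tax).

Paperback novel $10.81: books → 0% → $0.00
Hardcover biography $23.73: books → 0% → $0.00
Greeting card $3.81: all other tangible goods → 4% → $0.15
Ibuprofen (100 ct) $5.32: over-the-counter medication, buyer-exempt → 0% → $0.00
Subtotal = $43.67; tax = $0.15; total due = $43.82

$43.82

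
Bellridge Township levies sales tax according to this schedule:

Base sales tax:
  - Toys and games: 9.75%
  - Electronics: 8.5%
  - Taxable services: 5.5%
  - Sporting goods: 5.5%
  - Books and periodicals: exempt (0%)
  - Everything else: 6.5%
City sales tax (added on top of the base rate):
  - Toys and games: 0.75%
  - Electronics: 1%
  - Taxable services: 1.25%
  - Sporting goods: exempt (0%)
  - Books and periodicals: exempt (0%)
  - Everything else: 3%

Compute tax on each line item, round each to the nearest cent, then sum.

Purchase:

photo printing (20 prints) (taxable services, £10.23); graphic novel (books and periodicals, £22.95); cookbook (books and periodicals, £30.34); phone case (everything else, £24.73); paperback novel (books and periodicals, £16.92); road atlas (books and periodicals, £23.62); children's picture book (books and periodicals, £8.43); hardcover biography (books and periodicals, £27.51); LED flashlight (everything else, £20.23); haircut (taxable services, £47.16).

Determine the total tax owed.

Photo printing (20 prints) £10.23: taxable services → 5.5% + 1.25% city = 6.75% → £0.69
Graphic novel £22.95: books and periodicals → 0% + 0% city = 0% → £0.00
Cookbook £30.34: books and periodicals → 0% + 0% city = 0% → £0.00
Phone case £24.73: everything else → 6.5% + 3% city = 9.5% → £2.35
Paperback novel £16.92: books and periodicals → 0% + 0% city = 0% → £0.00
Road atlas £23.62: books and periodicals → 0% + 0% city = 0% → £0.00
Children's picture book £8.43: books and periodicals → 0% + 0% city = 0% → £0.00
Hardcover biography £27.51: books and periodicals → 0% + 0% city = 0% → £0.00
LED flashlight £20.23: everything else → 6.5% + 3% city = 9.5% → £1.92
Haircut £47.16: taxable services → 5.5% + 1.25% city = 6.75% → £3.18
Total tax = £0.69 + £2.35 + £1.92 + £3.18 = £8.14

£8.14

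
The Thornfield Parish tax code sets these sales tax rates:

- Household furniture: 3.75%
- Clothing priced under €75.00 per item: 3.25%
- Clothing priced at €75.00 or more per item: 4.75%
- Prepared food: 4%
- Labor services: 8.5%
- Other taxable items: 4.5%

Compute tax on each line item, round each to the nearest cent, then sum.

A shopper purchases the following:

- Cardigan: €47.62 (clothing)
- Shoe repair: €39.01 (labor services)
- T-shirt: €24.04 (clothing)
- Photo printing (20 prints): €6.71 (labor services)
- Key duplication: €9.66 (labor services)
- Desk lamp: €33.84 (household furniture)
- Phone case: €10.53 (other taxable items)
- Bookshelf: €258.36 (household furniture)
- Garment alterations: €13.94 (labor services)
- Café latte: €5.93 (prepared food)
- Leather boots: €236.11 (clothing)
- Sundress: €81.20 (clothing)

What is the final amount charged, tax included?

Cardigan €47.62: clothing, under €75.00 → 3.25% → €1.55
Shoe repair €39.01: labor services → 8.5% → €3.32
T-shirt €24.04: clothing, under €75.00 → 3.25% → €0.78
Photo printing (20 prints) €6.71: labor services → 8.5% → €0.57
Key duplication €9.66: labor services → 8.5% → €0.82
Desk lamp €33.84: household furniture → 3.75% → €1.27
Phone case €10.53: other taxable items → 4.5% → €0.47
Bookshelf €258.36: household furniture → 3.75% → €9.69
Garment alterations €13.94: labor services → 8.5% → €1.18
Café latte €5.93: prepared food → 4% → €0.24
Leather boots €236.11: clothing, €75.00 or more → 4.75% → €11.22
Sundress €81.20: clothing, €75.00 or more → 4.75% → €3.86
Subtotal = €766.95; tax = €34.97; total due = €801.92

€801.92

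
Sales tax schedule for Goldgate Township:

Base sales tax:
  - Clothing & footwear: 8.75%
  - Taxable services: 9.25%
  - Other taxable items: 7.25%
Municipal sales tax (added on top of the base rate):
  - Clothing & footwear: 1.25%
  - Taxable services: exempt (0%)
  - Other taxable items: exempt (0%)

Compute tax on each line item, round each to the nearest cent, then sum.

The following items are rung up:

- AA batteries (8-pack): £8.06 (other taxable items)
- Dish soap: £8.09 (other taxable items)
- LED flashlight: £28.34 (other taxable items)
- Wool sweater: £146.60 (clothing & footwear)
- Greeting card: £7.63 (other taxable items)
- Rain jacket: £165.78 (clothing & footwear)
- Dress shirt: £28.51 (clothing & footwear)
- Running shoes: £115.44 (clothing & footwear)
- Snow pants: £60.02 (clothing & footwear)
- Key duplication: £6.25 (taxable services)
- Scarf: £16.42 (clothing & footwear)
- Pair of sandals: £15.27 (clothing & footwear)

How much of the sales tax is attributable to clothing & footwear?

£54.80

Wool sweater £146.60: clothing & footwear → 8.75% + 1.25% municipal = 10% → £14.66
Rain jacket £165.78: clothing & footwear → 8.75% + 1.25% municipal = 10% → £16.58
Dress shirt £28.51: clothing & footwear → 8.75% + 1.25% municipal = 10% → £2.85
Running shoes £115.44: clothing & footwear → 8.75% + 1.25% municipal = 10% → £11.54
Snow pants £60.02: clothing & footwear → 8.75% + 1.25% municipal = 10% → £6.00
Scarf £16.42: clothing & footwear → 8.75% + 1.25% municipal = 10% → £1.64
Pair of sandals £15.27: clothing & footwear → 8.75% + 1.25% municipal = 10% → £1.53
Tax on clothing & footwear = £14.66 + £16.58 + £2.85 + £11.54 + £6.00 + £1.64 + £1.53 = £54.80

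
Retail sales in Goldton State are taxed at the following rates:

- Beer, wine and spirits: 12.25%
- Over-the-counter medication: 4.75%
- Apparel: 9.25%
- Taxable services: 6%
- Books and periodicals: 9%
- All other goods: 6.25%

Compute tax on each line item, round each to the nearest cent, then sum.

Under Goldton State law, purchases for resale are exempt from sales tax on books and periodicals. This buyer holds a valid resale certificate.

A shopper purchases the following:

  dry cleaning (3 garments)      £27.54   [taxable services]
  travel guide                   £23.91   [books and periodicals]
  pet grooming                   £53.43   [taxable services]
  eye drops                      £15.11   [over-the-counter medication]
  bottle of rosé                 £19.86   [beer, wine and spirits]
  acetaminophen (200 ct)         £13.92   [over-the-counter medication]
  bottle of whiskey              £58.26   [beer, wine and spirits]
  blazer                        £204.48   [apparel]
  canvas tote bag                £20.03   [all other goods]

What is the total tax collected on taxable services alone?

Dry cleaning (3 garments) £27.54: taxable services → 6% → £1.65
Pet grooming £53.43: taxable services → 6% → £3.21
Tax on taxable services = £1.65 + £3.21 = £4.86

£4.86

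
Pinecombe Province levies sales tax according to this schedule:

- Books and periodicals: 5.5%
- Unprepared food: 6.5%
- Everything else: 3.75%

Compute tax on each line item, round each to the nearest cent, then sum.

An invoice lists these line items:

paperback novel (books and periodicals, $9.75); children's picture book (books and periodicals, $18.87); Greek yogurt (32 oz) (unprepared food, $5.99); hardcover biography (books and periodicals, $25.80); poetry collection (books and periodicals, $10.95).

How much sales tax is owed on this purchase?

$3.99

Paperback novel $9.75: books and periodicals → 5.5% → $0.54
Children's picture book $18.87: books and periodicals → 5.5% → $1.04
Greek yogurt (32 oz) $5.99: unprepared food → 6.5% → $0.39
Hardcover biography $25.80: books and periodicals → 5.5% → $1.42
Poetry collection $10.95: books and periodicals → 5.5% → $0.60
Total tax = $0.54 + $1.04 + $0.39 + $1.42 + $0.60 = $3.99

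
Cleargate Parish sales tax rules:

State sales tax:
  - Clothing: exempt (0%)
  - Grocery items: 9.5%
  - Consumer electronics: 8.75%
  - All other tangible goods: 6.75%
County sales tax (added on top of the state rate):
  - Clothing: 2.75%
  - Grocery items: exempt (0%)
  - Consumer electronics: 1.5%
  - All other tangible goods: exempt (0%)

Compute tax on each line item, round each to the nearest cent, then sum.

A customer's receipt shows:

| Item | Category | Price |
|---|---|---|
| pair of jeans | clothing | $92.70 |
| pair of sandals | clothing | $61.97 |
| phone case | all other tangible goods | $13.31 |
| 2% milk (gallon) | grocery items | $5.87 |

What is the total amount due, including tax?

$179.56

Pair of jeans $92.70: clothing → 0% + 2.75% county = 2.75% → $2.55
Pair of sandals $61.97: clothing → 0% + 2.75% county = 2.75% → $1.70
Phone case $13.31: all other tangible goods → 6.75% + 0% county = 6.75% → $0.90
2% milk (gallon) $5.87: grocery items → 9.5% + 0% county = 9.5% → $0.56
Subtotal = $173.85; tax = $5.71; total due = $179.56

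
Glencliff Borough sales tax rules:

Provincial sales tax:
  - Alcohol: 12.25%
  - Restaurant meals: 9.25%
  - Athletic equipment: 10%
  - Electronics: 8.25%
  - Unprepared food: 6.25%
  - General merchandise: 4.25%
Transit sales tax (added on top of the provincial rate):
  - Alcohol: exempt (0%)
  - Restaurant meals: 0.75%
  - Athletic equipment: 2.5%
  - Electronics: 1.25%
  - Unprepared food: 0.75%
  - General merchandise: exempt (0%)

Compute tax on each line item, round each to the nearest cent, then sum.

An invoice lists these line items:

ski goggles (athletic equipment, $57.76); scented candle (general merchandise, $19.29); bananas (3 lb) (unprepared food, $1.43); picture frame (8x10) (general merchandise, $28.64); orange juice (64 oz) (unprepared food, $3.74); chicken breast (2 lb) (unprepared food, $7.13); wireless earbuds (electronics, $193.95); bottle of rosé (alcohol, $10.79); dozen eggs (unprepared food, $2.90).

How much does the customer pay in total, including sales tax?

Ski goggles $57.76: athletic equipment → 10% + 2.5% transit = 12.5% → $7.22
Scented candle $19.29: general merchandise → 4.25% + 0% transit = 4.25% → $0.82
Bananas (3 lb) $1.43: unprepared food → 6.25% + 0.75% transit = 7% → $0.10
Picture frame (8x10) $28.64: general merchandise → 4.25% + 0% transit = 4.25% → $1.22
Orange juice (64 oz) $3.74: unprepared food → 6.25% + 0.75% transit = 7% → $0.26
Chicken breast (2 lb) $7.13: unprepared food → 6.25% + 0.75% transit = 7% → $0.50
Wireless earbuds $193.95: electronics → 8.25% + 1.25% transit = 9.5% → $18.43
Bottle of rosé $10.79: alcohol → 12.25% + 0% transit = 12.25% → $1.32
Dozen eggs $2.90: unprepared food → 6.25% + 0.75% transit = 7% → $0.20
Subtotal = $325.63; tax = $30.07; total due = $355.70

$355.70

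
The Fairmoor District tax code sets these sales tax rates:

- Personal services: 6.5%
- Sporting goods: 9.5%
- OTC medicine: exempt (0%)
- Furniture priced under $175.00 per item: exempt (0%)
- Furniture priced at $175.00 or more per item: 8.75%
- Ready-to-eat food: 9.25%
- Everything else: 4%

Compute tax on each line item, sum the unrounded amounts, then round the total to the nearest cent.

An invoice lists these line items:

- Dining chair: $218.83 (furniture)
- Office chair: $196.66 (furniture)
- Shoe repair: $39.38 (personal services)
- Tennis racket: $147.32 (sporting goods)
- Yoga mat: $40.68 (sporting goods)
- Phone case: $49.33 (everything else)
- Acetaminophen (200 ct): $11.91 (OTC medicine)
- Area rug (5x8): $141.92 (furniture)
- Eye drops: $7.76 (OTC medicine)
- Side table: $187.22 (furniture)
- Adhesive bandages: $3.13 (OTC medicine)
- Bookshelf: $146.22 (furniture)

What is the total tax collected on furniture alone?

$52.74

Dining chair $218.83: furniture, $175.00 or more → 8.75% → $19.147625
Office chair $196.66: furniture, $175.00 or more → 8.75% → $17.20775
Area rug (5x8) $141.92: furniture, under $175.00 → 0% → $0.00
Side table $187.22: furniture, $175.00 or more → 8.75% → $16.38175
Bookshelf $146.22: furniture, under $175.00 → 0% → $0.00
Tax on furniture: unrounded sum = $52.737125 → $52.74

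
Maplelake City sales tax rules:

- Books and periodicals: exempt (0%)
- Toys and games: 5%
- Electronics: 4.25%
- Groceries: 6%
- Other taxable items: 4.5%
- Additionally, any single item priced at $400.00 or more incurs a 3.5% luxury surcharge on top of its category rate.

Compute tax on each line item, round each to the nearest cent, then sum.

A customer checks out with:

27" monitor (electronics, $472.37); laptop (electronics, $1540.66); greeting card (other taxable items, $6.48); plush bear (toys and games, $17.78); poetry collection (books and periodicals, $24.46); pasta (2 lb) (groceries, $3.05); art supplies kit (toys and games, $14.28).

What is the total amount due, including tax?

27" monitor $472.37: electronics → 4.25% + 3.5% surcharge = 7.75% → $36.61
Laptop $1540.66: electronics → 4.25% + 3.5% surcharge = 7.75% → $119.40
Greeting card $6.48: other taxable items → 4.5% → $0.29
Plush bear $17.78: toys and games → 5% → $0.89
Poetry collection $24.46: books and periodicals → 0% → $0.00
Pasta (2 lb) $3.05: groceries → 6% → $0.18
Art supplies kit $14.28: toys and games → 5% → $0.71
Subtotal = $2079.08; tax = $158.08; total due = $2237.16

$2237.16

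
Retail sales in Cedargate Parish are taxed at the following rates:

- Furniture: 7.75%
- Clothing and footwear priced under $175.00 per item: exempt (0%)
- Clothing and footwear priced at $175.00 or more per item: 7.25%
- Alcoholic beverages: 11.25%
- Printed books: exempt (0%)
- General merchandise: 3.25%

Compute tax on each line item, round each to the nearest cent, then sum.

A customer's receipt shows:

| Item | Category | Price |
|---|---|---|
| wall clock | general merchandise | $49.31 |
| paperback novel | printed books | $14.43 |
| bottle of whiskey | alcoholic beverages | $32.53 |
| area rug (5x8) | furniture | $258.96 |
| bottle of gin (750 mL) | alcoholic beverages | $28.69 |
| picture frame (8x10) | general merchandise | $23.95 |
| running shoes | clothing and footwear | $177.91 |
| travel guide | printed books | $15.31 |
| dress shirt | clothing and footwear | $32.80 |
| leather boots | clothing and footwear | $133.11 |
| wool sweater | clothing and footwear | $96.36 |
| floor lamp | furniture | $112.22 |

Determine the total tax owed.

$50.94

Wall clock $49.31: general merchandise → 3.25% → $1.60
Paperback novel $14.43: printed books → 0% → $0.00
Bottle of whiskey $32.53: alcoholic beverages → 11.25% → $3.66
Area rug (5x8) $258.96: furniture → 7.75% → $20.07
Bottle of gin (750 mL) $28.69: alcoholic beverages → 11.25% → $3.23
Picture frame (8x10) $23.95: general merchandise → 3.25% → $0.78
Running shoes $177.91: clothing and footwear, $175.00 or more → 7.25% → $12.90
Travel guide $15.31: printed books → 0% → $0.00
Dress shirt $32.80: clothing and footwear, under $175.00 → 0% → $0.00
Leather boots $133.11: clothing and footwear, under $175.00 → 0% → $0.00
Wool sweater $96.36: clothing and footwear, under $175.00 → 0% → $0.00
Floor lamp $112.22: furniture → 7.75% → $8.70
Total tax = $1.60 + $3.66 + $20.07 + $3.23 + $0.78 + $12.90 + $8.70 = $50.94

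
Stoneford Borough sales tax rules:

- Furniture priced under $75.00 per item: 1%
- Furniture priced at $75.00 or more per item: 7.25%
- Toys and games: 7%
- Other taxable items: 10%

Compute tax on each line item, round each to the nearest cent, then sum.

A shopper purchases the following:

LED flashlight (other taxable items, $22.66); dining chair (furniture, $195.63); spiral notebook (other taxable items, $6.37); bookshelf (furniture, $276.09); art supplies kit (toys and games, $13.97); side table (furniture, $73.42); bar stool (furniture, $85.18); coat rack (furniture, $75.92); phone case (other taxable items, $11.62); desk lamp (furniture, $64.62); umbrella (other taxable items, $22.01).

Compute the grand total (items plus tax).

LED flashlight $22.66: other taxable items → 10% → $2.27
Dining chair $195.63: furniture, $75.00 or more → 7.25% → $14.18
Spiral notebook $6.37: other taxable items → 10% → $0.64
Bookshelf $276.09: furniture, $75.00 or more → 7.25% → $20.02
Art supplies kit $13.97: toys and games → 7% → $0.98
Side table $73.42: furniture, under $75.00 → 1% → $0.73
Bar stool $85.18: furniture, $75.00 or more → 7.25% → $6.18
Coat rack $75.92: furniture, $75.00 or more → 7.25% → $5.50
Phone case $11.62: other taxable items → 10% → $1.16
Desk lamp $64.62: furniture, under $75.00 → 1% → $0.65
Umbrella $22.01: other taxable items → 10% → $2.20
Subtotal = $847.49; tax = $54.51; total due = $902.00

$902.00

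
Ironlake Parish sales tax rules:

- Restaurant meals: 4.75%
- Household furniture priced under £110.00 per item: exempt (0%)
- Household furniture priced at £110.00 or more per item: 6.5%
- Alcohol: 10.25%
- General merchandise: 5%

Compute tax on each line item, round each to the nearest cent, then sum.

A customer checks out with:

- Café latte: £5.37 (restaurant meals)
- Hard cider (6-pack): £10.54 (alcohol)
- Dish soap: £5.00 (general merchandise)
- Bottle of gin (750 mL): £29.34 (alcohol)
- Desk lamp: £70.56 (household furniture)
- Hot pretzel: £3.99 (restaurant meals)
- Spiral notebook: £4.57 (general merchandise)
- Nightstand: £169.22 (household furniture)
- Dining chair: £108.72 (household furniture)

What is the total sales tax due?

Café latte £5.37: restaurant meals → 4.75% → £0.26
Hard cider (6-pack) £10.54: alcohol → 10.25% → £1.08
Dish soap £5.00: general merchandise → 5% → £0.25
Bottle of gin (750 mL) £29.34: alcohol → 10.25% → £3.01
Desk lamp £70.56: household furniture, under £110.00 → 0% → £0.00
Hot pretzel £3.99: restaurant meals → 4.75% → £0.19
Spiral notebook £4.57: general merchandise → 5% → £0.23
Nightstand £169.22: household furniture, £110.00 or more → 6.5% → £11.00
Dining chair £108.72: household furniture, under £110.00 → 0% → £0.00
Total tax = £0.26 + £1.08 + £0.25 + £3.01 + £0.19 + £0.23 + £11.00 = £16.02

£16.02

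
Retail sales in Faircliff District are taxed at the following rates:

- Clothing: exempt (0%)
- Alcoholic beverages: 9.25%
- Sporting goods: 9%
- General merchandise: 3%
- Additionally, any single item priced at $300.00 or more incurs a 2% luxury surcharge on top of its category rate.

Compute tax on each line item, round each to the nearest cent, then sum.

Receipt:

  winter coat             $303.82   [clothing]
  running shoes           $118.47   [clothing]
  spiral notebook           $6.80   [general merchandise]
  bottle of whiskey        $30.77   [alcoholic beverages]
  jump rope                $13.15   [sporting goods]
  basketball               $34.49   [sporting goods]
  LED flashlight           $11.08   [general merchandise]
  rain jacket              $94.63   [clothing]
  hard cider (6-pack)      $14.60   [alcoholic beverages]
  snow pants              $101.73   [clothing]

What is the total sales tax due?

$15.09

Winter coat $303.82: clothing → 0% + 2% surcharge = 2% → $6.08
Running shoes $118.47: clothing → 0% → $0.00
Spiral notebook $6.80: general merchandise → 3% → $0.20
Bottle of whiskey $30.77: alcoholic beverages → 9.25% → $2.85
Jump rope $13.15: sporting goods → 9% → $1.18
Basketball $34.49: sporting goods → 9% → $3.10
LED flashlight $11.08: general merchandise → 3% → $0.33
Rain jacket $94.63: clothing → 0% → $0.00
Hard cider (6-pack) $14.60: alcoholic beverages → 9.25% → $1.35
Snow pants $101.73: clothing → 0% → $0.00
Total tax = $6.08 + $0.20 + $2.85 + $1.18 + $3.10 + $0.33 + $1.35 = $15.09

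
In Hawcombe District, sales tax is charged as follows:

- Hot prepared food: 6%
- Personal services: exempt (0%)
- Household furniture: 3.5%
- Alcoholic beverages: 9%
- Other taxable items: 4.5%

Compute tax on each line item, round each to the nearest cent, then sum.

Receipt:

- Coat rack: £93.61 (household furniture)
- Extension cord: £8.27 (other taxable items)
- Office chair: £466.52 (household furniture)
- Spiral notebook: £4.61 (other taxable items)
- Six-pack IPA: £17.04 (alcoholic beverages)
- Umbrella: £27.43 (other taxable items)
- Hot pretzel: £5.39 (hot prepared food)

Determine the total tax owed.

Coat rack £93.61: household furniture → 3.5% → £3.28
Extension cord £8.27: other taxable items → 4.5% → £0.37
Office chair £466.52: household furniture → 3.5% → £16.33
Spiral notebook £4.61: other taxable items → 4.5% → £0.21
Six-pack IPA £17.04: alcoholic beverages → 9% → £1.53
Umbrella £27.43: other taxable items → 4.5% → £1.23
Hot pretzel £5.39: hot prepared food → 6% → £0.32
Total tax = £3.28 + £0.37 + £16.33 + £0.21 + £1.53 + £1.23 + £0.32 = £23.27

£23.27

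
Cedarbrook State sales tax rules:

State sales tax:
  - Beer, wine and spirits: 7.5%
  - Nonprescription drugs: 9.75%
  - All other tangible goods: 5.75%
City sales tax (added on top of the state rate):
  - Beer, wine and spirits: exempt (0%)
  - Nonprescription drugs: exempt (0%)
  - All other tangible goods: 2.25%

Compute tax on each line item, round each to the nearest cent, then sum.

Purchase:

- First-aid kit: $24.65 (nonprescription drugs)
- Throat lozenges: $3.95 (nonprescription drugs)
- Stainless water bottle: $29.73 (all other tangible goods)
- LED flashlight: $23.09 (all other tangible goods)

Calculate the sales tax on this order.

First-aid kit $24.65: nonprescription drugs → 9.75% + 0% city = 9.75% → $2.40
Throat lozenges $3.95: nonprescription drugs → 9.75% + 0% city = 9.75% → $0.39
Stainless water bottle $29.73: all other tangible goods → 5.75% + 2.25% city = 8% → $2.38
LED flashlight $23.09: all other tangible goods → 5.75% + 2.25% city = 8% → $1.85
Total tax = $2.40 + $0.39 + $2.38 + $1.85 = $7.02

$7.02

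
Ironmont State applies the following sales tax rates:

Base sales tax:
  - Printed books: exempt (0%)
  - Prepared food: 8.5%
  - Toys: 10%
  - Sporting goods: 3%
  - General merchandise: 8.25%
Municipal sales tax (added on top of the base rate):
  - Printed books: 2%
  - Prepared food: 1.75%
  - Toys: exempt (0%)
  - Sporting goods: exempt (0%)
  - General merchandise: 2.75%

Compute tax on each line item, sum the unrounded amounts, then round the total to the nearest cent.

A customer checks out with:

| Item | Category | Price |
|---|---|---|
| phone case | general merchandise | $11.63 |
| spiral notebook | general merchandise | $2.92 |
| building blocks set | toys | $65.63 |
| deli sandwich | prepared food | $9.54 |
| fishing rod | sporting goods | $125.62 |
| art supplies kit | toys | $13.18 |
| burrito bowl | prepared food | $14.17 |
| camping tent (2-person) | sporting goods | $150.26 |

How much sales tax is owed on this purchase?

Phone case $11.63: general merchandise → 8.25% + 2.75% municipal = 11% → $1.2793
Spiral notebook $2.92: general merchandise → 8.25% + 2.75% municipal = 11% → $0.3212
Building blocks set $65.63: toys → 10% + 0% municipal = 10% → $6.563
Deli sandwich $9.54: prepared food → 8.5% + 1.75% municipal = 10.25% → $0.97785
Fishing rod $125.62: sporting goods → 3% + 0% municipal = 3% → $3.7686
Art supplies kit $13.18: toys → 10% + 0% municipal = 10% → $1.318
Burrito bowl $14.17: prepared food → 8.5% + 1.75% municipal = 10.25% → $1.452425
Camping tent (2-person) $150.26: sporting goods → 3% + 0% municipal = 3% → $4.5078
Unrounded tax sum = $20.188175 → $20.19

$20.19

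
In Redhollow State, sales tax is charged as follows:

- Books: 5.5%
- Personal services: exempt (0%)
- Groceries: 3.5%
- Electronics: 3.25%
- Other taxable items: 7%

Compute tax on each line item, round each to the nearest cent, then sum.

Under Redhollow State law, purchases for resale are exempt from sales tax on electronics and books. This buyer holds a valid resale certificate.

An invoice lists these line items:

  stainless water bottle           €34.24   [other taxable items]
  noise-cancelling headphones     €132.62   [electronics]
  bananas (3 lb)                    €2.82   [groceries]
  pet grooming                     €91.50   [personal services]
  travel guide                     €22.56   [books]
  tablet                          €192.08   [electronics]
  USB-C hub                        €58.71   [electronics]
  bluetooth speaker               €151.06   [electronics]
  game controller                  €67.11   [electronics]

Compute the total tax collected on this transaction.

€2.50

Stainless water bottle €34.24: other taxable items → 7% → €2.40
Noise-cancelling headphones €132.62: electronics, buyer-exempt → 0% → €0.00
Bananas (3 lb) €2.82: groceries → 3.5% → €0.10
Pet grooming €91.50: personal services → 0% → €0.00
Travel guide €22.56: books, buyer-exempt → 0% → €0.00
Tablet €192.08: electronics, buyer-exempt → 0% → €0.00
USB-C hub €58.71: electronics, buyer-exempt → 0% → €0.00
Bluetooth speaker €151.06: electronics, buyer-exempt → 0% → €0.00
Game controller €67.11: electronics, buyer-exempt → 0% → €0.00
Total tax = €2.40 + €0.10 = €2.50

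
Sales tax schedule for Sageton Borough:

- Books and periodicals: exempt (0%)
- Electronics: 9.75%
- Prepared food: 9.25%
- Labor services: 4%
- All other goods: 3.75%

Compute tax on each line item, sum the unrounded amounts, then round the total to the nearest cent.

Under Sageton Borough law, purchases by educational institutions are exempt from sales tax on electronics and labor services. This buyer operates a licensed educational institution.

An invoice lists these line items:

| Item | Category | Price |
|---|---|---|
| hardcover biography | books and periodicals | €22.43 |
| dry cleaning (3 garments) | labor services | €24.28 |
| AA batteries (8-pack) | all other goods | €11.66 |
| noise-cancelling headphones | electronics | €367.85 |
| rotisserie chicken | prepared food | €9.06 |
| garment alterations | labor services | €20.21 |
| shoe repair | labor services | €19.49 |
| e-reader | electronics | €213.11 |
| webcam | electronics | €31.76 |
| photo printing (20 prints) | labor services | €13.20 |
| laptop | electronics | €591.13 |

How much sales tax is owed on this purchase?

€1.28

Hardcover biography €22.43: books and periodicals → 0% → €0.00
Dry cleaning (3 garments) €24.28: labor services, buyer-exempt → 0% → €0.00
AA batteries (8-pack) €11.66: all other goods → 3.75% → €0.43725
Noise-cancelling headphones €367.85: electronics, buyer-exempt → 0% → €0.00
Rotisserie chicken €9.06: prepared food → 9.25% → €0.83805
Garment alterations €20.21: labor services, buyer-exempt → 0% → €0.00
Shoe repair €19.49: labor services, buyer-exempt → 0% → €0.00
E-reader €213.11: electronics, buyer-exempt → 0% → €0.00
Webcam €31.76: electronics, buyer-exempt → 0% → €0.00
Photo printing (20 prints) €13.20: labor services, buyer-exempt → 0% → €0.00
Laptop €591.13: electronics, buyer-exempt → 0% → €0.00
Unrounded tax sum = €1.2753 → €1.28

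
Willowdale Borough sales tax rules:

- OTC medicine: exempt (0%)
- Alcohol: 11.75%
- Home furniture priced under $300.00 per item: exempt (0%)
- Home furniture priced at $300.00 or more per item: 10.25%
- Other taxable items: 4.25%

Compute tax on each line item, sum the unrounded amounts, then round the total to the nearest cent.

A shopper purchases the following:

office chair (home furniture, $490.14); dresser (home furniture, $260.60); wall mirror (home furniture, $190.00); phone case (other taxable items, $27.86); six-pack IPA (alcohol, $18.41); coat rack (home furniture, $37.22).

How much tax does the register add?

$53.59

Office chair $490.14: home furniture, $300.00 or more → 10.25% → $50.23935
Dresser $260.60: home furniture, under $300.00 → 0% → $0.00
Wall mirror $190.00: home furniture, under $300.00 → 0% → $0.00
Phone case $27.86: other taxable items → 4.25% → $1.18405
Six-pack IPA $18.41: alcohol → 11.75% → $2.163175
Coat rack $37.22: home furniture, under $300.00 → 0% → $0.00
Unrounded tax sum = $53.586575 → $53.59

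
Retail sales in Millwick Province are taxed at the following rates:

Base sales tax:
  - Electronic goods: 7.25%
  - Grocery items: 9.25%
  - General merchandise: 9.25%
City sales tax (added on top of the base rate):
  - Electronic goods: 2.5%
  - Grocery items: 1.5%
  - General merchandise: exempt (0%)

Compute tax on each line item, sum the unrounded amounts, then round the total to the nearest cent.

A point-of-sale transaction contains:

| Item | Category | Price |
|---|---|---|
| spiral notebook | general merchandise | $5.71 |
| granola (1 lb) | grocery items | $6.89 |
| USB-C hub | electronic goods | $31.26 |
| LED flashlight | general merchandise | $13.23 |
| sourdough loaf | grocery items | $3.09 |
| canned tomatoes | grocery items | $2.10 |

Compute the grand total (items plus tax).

Spiral notebook $5.71: general merchandise → 9.25% + 0% city = 9.25% → $0.528175
Granola (1 lb) $6.89: grocery items → 9.25% + 1.5% city = 10.75% → $0.740675
USB-C hub $31.26: electronic goods → 7.25% + 2.5% city = 9.75% → $3.04785
LED flashlight $13.23: general merchandise → 9.25% + 0% city = 9.25% → $1.223775
Sourdough loaf $3.09: grocery items → 9.25% + 1.5% city = 10.75% → $0.332175
Canned tomatoes $2.10: grocery items → 9.25% + 1.5% city = 10.75% → $0.22575
Subtotal = $62.28; unrounded tax = $6.0984 → $6.10; total due = $68.38

$68.38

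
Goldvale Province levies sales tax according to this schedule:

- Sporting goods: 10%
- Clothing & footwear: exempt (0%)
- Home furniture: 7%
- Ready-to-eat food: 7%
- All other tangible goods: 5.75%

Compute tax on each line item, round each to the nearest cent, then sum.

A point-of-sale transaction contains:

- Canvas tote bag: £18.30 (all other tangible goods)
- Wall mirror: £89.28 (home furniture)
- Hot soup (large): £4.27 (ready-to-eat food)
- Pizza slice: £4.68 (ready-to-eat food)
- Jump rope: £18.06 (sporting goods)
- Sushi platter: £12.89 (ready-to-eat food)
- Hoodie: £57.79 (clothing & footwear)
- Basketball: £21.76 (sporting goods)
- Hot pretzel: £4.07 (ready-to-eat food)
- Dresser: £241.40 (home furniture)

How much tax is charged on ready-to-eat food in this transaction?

Hot soup (large) £4.27: ready-to-eat food → 7% → £0.30
Pizza slice £4.68: ready-to-eat food → 7% → £0.33
Sushi platter £12.89: ready-to-eat food → 7% → £0.90
Hot pretzel £4.07: ready-to-eat food → 7% → £0.28
Tax on ready-to-eat food = £0.30 + £0.33 + £0.90 + £0.28 = £1.81

£1.81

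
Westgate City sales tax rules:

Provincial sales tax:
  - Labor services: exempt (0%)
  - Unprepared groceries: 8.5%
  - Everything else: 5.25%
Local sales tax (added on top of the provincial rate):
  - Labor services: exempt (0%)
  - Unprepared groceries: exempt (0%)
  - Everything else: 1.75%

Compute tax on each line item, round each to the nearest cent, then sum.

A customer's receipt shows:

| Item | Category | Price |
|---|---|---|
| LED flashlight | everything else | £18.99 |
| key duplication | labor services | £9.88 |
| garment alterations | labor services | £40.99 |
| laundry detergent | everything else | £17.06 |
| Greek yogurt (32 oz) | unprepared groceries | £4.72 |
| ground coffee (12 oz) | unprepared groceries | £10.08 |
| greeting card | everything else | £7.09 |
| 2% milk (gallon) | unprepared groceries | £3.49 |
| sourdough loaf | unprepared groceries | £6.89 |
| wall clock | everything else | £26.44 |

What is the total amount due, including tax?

LED flashlight £18.99: everything else → 5.25% + 1.75% local = 7% → £1.33
Key duplication £9.88: labor services → 0% + 0% local = 0% → £0.00
Garment alterations £40.99: labor services → 0% + 0% local = 0% → £0.00
Laundry detergent £17.06: everything else → 5.25% + 1.75% local = 7% → £1.19
Greek yogurt (32 oz) £4.72: unprepared groceries → 8.5% + 0% local = 8.5% → £0.40
Ground coffee (12 oz) £10.08: unprepared groceries → 8.5% + 0% local = 8.5% → £0.86
Greeting card £7.09: everything else → 5.25% + 1.75% local = 7% → £0.50
2% milk (gallon) £3.49: unprepared groceries → 8.5% + 0% local = 8.5% → £0.30
Sourdough loaf £6.89: unprepared groceries → 8.5% + 0% local = 8.5% → £0.59
Wall clock £26.44: everything else → 5.25% + 1.75% local = 7% → £1.85
Subtotal = £145.63; tax = £7.02; total due = £152.65

£152.65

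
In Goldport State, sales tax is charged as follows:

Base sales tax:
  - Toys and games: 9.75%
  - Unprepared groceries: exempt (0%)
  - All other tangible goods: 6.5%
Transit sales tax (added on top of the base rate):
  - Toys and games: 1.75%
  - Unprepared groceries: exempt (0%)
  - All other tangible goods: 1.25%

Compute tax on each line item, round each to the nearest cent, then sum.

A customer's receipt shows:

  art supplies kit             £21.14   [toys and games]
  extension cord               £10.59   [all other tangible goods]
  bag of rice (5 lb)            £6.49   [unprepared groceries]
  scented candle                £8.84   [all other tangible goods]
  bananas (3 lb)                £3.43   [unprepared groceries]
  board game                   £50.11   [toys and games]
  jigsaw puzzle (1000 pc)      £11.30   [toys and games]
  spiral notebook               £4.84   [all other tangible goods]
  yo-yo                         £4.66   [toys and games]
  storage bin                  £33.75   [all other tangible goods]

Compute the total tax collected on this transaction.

Art supplies kit £21.14: toys and games → 9.75% + 1.75% transit = 11.5% → £2.43
Extension cord £10.59: all other tangible goods → 6.5% + 1.25% transit = 7.75% → £0.82
Bag of rice (5 lb) £6.49: unprepared groceries → 0% + 0% transit = 0% → £0.00
Scented candle £8.84: all other tangible goods → 6.5% + 1.25% transit = 7.75% → £0.69
Bananas (3 lb) £3.43: unprepared groceries → 0% + 0% transit = 0% → £0.00
Board game £50.11: toys and games → 9.75% + 1.75% transit = 11.5% → £5.76
Jigsaw puzzle (1000 pc) £11.30: toys and games → 9.75% + 1.75% transit = 11.5% → £1.30
Spiral notebook £4.84: all other tangible goods → 6.5% + 1.25% transit = 7.75% → £0.38
Yo-yo £4.66: toys and games → 9.75% + 1.75% transit = 11.5% → £0.54
Storage bin £33.75: all other tangible goods → 6.5% + 1.25% transit = 7.75% → £2.62
Total tax = £2.43 + £0.82 + £0.69 + £5.76 + £1.30 + £0.38 + £0.54 + £2.62 = £14.54

£14.54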